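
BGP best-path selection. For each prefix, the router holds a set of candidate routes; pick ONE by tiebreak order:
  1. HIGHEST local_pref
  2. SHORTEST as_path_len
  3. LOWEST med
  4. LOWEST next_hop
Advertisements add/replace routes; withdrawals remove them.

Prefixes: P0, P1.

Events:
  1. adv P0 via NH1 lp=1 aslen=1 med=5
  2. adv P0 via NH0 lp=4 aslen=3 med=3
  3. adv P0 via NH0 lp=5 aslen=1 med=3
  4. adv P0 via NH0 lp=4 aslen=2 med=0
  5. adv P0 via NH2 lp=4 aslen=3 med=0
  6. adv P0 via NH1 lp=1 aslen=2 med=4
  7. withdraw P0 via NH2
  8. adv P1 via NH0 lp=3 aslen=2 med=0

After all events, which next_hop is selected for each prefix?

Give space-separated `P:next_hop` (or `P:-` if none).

Op 1: best P0=NH1 P1=-
Op 2: best P0=NH0 P1=-
Op 3: best P0=NH0 P1=-
Op 4: best P0=NH0 P1=-
Op 5: best P0=NH0 P1=-
Op 6: best P0=NH0 P1=-
Op 7: best P0=NH0 P1=-
Op 8: best P0=NH0 P1=NH0

Answer: P0:NH0 P1:NH0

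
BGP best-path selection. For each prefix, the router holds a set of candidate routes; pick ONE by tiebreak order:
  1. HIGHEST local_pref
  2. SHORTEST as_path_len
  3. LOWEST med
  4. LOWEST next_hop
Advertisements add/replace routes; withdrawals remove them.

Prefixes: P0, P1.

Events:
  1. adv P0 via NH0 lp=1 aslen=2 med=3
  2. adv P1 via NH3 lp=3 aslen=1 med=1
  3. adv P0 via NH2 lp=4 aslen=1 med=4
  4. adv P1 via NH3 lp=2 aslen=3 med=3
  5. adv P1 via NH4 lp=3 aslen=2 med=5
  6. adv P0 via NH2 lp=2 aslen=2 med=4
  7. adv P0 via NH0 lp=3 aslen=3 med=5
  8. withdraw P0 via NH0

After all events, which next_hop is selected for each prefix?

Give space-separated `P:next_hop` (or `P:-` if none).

Answer: P0:NH2 P1:NH4

Derivation:
Op 1: best P0=NH0 P1=-
Op 2: best P0=NH0 P1=NH3
Op 3: best P0=NH2 P1=NH3
Op 4: best P0=NH2 P1=NH3
Op 5: best P0=NH2 P1=NH4
Op 6: best P0=NH2 P1=NH4
Op 7: best P0=NH0 P1=NH4
Op 8: best P0=NH2 P1=NH4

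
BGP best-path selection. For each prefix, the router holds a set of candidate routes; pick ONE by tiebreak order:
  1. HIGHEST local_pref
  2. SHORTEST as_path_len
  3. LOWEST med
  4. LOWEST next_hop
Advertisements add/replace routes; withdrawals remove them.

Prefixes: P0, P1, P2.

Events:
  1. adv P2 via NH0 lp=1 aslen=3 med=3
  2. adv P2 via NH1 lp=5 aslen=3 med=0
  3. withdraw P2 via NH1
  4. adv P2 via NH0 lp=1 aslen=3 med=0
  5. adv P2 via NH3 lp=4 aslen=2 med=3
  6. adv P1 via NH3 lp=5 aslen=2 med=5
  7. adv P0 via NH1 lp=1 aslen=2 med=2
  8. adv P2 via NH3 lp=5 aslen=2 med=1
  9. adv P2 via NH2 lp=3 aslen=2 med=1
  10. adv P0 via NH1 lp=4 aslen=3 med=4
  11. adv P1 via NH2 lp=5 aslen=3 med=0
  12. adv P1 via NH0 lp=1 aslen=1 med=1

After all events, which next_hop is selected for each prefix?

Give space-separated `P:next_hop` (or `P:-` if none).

Answer: P0:NH1 P1:NH3 P2:NH3

Derivation:
Op 1: best P0=- P1=- P2=NH0
Op 2: best P0=- P1=- P2=NH1
Op 3: best P0=- P1=- P2=NH0
Op 4: best P0=- P1=- P2=NH0
Op 5: best P0=- P1=- P2=NH3
Op 6: best P0=- P1=NH3 P2=NH3
Op 7: best P0=NH1 P1=NH3 P2=NH3
Op 8: best P0=NH1 P1=NH3 P2=NH3
Op 9: best P0=NH1 P1=NH3 P2=NH3
Op 10: best P0=NH1 P1=NH3 P2=NH3
Op 11: best P0=NH1 P1=NH3 P2=NH3
Op 12: best P0=NH1 P1=NH3 P2=NH3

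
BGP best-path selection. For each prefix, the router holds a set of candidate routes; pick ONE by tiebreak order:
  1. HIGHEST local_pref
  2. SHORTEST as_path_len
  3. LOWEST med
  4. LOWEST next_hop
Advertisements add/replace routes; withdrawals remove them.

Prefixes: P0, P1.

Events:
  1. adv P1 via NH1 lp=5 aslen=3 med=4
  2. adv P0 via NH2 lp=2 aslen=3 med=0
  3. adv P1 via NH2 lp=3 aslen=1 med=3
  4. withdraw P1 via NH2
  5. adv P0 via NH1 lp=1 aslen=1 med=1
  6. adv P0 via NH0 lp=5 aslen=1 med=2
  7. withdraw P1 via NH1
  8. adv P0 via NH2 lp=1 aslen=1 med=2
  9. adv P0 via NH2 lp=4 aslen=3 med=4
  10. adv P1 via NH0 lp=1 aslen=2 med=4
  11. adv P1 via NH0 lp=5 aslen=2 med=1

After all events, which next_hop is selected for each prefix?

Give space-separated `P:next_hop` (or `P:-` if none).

Op 1: best P0=- P1=NH1
Op 2: best P0=NH2 P1=NH1
Op 3: best P0=NH2 P1=NH1
Op 4: best P0=NH2 P1=NH1
Op 5: best P0=NH2 P1=NH1
Op 6: best P0=NH0 P1=NH1
Op 7: best P0=NH0 P1=-
Op 8: best P0=NH0 P1=-
Op 9: best P0=NH0 P1=-
Op 10: best P0=NH0 P1=NH0
Op 11: best P0=NH0 P1=NH0

Answer: P0:NH0 P1:NH0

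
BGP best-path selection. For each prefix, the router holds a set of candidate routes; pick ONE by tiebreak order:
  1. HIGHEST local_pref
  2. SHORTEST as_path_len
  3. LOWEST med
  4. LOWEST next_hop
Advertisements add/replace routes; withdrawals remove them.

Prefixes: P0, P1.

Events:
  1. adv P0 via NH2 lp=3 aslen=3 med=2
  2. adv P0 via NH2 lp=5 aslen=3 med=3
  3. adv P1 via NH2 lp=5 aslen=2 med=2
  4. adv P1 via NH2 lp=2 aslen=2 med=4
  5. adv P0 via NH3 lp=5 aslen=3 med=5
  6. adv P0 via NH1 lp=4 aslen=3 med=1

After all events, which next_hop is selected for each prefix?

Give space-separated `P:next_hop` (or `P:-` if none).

Op 1: best P0=NH2 P1=-
Op 2: best P0=NH2 P1=-
Op 3: best P0=NH2 P1=NH2
Op 4: best P0=NH2 P1=NH2
Op 5: best P0=NH2 P1=NH2
Op 6: best P0=NH2 P1=NH2

Answer: P0:NH2 P1:NH2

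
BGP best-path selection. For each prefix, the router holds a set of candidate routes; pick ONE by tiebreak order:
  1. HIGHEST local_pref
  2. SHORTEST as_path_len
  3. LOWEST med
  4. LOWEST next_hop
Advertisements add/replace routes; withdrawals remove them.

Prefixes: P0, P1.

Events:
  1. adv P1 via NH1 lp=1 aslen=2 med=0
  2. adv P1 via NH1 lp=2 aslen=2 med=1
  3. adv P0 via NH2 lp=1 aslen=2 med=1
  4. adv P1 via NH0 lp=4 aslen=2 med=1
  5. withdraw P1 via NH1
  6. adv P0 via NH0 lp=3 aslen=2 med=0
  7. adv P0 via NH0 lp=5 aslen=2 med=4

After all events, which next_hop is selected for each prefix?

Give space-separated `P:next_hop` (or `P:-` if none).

Answer: P0:NH0 P1:NH0

Derivation:
Op 1: best P0=- P1=NH1
Op 2: best P0=- P1=NH1
Op 3: best P0=NH2 P1=NH1
Op 4: best P0=NH2 P1=NH0
Op 5: best P0=NH2 P1=NH0
Op 6: best P0=NH0 P1=NH0
Op 7: best P0=NH0 P1=NH0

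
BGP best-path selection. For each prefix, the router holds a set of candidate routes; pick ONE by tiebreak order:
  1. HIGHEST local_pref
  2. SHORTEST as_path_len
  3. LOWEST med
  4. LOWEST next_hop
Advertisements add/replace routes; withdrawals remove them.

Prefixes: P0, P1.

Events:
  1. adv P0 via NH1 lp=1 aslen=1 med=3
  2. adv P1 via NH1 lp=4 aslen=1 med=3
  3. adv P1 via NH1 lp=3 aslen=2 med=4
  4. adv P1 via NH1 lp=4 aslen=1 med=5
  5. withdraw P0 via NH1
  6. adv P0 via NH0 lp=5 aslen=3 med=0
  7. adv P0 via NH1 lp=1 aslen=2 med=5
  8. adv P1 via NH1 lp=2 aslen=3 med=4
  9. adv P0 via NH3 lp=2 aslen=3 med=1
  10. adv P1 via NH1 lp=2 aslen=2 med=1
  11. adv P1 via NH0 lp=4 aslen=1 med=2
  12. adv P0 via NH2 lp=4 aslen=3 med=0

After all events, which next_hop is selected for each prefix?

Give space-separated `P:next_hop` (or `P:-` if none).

Op 1: best P0=NH1 P1=-
Op 2: best P0=NH1 P1=NH1
Op 3: best P0=NH1 P1=NH1
Op 4: best P0=NH1 P1=NH1
Op 5: best P0=- P1=NH1
Op 6: best P0=NH0 P1=NH1
Op 7: best P0=NH0 P1=NH1
Op 8: best P0=NH0 P1=NH1
Op 9: best P0=NH0 P1=NH1
Op 10: best P0=NH0 P1=NH1
Op 11: best P0=NH0 P1=NH0
Op 12: best P0=NH0 P1=NH0

Answer: P0:NH0 P1:NH0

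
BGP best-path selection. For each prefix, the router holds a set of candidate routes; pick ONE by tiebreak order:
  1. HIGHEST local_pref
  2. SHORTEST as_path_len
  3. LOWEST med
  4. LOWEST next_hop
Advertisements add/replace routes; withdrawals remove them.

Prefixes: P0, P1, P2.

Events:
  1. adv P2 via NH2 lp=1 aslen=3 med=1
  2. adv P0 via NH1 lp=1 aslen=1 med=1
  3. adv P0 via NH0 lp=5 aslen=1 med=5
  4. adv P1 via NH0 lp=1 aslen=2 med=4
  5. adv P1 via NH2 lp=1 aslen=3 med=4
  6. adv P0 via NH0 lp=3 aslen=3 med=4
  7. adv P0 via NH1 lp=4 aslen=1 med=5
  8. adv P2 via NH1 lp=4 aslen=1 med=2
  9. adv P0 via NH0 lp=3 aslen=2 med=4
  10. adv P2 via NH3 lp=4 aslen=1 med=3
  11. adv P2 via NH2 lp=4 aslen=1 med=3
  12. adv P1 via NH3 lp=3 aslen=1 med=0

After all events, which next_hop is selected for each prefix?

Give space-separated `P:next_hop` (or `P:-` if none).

Op 1: best P0=- P1=- P2=NH2
Op 2: best P0=NH1 P1=- P2=NH2
Op 3: best P0=NH0 P1=- P2=NH2
Op 4: best P0=NH0 P1=NH0 P2=NH2
Op 5: best P0=NH0 P1=NH0 P2=NH2
Op 6: best P0=NH0 P1=NH0 P2=NH2
Op 7: best P0=NH1 P1=NH0 P2=NH2
Op 8: best P0=NH1 P1=NH0 P2=NH1
Op 9: best P0=NH1 P1=NH0 P2=NH1
Op 10: best P0=NH1 P1=NH0 P2=NH1
Op 11: best P0=NH1 P1=NH0 P2=NH1
Op 12: best P0=NH1 P1=NH3 P2=NH1

Answer: P0:NH1 P1:NH3 P2:NH1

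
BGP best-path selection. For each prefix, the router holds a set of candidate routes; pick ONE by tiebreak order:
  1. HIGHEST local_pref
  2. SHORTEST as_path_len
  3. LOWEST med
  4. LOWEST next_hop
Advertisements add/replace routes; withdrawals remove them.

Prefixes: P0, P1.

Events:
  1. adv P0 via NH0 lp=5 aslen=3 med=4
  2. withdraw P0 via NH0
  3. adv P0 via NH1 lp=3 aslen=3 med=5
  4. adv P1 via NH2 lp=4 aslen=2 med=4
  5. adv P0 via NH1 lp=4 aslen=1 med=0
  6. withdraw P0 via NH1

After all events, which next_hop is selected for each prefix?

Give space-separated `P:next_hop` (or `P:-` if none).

Op 1: best P0=NH0 P1=-
Op 2: best P0=- P1=-
Op 3: best P0=NH1 P1=-
Op 4: best P0=NH1 P1=NH2
Op 5: best P0=NH1 P1=NH2
Op 6: best P0=- P1=NH2

Answer: P0:- P1:NH2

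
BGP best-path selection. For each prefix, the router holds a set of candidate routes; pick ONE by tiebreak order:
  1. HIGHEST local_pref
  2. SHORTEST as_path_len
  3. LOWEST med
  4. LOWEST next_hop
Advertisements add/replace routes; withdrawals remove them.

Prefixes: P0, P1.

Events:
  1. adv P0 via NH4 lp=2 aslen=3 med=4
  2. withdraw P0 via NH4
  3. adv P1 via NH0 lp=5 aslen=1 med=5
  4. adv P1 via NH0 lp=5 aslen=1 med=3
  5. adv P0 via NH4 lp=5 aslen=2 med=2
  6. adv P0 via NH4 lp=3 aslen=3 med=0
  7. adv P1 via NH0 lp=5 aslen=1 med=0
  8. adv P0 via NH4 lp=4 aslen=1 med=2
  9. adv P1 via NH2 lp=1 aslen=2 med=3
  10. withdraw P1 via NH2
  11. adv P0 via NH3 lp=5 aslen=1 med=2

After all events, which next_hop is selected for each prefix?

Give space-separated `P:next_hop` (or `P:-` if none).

Op 1: best P0=NH4 P1=-
Op 2: best P0=- P1=-
Op 3: best P0=- P1=NH0
Op 4: best P0=- P1=NH0
Op 5: best P0=NH4 P1=NH0
Op 6: best P0=NH4 P1=NH0
Op 7: best P0=NH4 P1=NH0
Op 8: best P0=NH4 P1=NH0
Op 9: best P0=NH4 P1=NH0
Op 10: best P0=NH4 P1=NH0
Op 11: best P0=NH3 P1=NH0

Answer: P0:NH3 P1:NH0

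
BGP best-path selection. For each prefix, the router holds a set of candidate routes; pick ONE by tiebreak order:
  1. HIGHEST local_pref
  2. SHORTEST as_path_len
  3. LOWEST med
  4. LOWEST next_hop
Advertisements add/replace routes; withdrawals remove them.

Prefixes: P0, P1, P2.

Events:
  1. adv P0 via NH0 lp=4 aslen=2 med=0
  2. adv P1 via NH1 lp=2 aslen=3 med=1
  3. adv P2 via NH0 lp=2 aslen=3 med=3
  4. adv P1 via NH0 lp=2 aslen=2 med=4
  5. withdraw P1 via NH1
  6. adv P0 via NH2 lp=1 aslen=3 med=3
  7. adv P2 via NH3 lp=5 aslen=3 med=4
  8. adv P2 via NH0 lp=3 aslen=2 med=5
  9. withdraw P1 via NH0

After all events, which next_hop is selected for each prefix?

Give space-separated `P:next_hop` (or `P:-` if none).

Op 1: best P0=NH0 P1=- P2=-
Op 2: best P0=NH0 P1=NH1 P2=-
Op 3: best P0=NH0 P1=NH1 P2=NH0
Op 4: best P0=NH0 P1=NH0 P2=NH0
Op 5: best P0=NH0 P1=NH0 P2=NH0
Op 6: best P0=NH0 P1=NH0 P2=NH0
Op 7: best P0=NH0 P1=NH0 P2=NH3
Op 8: best P0=NH0 P1=NH0 P2=NH3
Op 9: best P0=NH0 P1=- P2=NH3

Answer: P0:NH0 P1:- P2:NH3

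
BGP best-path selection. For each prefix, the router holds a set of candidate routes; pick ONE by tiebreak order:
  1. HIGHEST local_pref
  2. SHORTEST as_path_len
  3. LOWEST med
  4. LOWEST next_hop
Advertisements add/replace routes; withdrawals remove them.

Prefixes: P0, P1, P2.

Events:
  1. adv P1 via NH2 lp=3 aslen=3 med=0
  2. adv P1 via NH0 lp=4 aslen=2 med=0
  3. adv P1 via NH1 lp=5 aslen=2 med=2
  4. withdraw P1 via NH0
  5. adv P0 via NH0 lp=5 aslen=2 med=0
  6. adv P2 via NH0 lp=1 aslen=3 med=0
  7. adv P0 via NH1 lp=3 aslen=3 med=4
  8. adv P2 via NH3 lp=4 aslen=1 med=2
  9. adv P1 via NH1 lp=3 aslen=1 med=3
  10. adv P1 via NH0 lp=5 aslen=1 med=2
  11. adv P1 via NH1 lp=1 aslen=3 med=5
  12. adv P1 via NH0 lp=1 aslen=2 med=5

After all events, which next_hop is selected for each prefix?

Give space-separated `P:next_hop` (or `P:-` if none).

Answer: P0:NH0 P1:NH2 P2:NH3

Derivation:
Op 1: best P0=- P1=NH2 P2=-
Op 2: best P0=- P1=NH0 P2=-
Op 3: best P0=- P1=NH1 P2=-
Op 4: best P0=- P1=NH1 P2=-
Op 5: best P0=NH0 P1=NH1 P2=-
Op 6: best P0=NH0 P1=NH1 P2=NH0
Op 7: best P0=NH0 P1=NH1 P2=NH0
Op 8: best P0=NH0 P1=NH1 P2=NH3
Op 9: best P0=NH0 P1=NH1 P2=NH3
Op 10: best P0=NH0 P1=NH0 P2=NH3
Op 11: best P0=NH0 P1=NH0 P2=NH3
Op 12: best P0=NH0 P1=NH2 P2=NH3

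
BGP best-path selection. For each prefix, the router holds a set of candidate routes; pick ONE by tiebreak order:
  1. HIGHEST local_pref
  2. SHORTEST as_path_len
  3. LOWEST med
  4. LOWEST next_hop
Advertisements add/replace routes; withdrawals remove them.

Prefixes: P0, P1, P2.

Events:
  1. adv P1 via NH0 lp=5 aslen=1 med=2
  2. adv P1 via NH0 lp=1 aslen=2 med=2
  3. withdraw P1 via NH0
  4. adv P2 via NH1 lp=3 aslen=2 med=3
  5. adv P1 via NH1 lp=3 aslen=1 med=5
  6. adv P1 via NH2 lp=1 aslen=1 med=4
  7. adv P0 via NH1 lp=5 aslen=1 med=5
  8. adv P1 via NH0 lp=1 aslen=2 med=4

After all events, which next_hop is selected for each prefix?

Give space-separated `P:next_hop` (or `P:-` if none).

Answer: P0:NH1 P1:NH1 P2:NH1

Derivation:
Op 1: best P0=- P1=NH0 P2=-
Op 2: best P0=- P1=NH0 P2=-
Op 3: best P0=- P1=- P2=-
Op 4: best P0=- P1=- P2=NH1
Op 5: best P0=- P1=NH1 P2=NH1
Op 6: best P0=- P1=NH1 P2=NH1
Op 7: best P0=NH1 P1=NH1 P2=NH1
Op 8: best P0=NH1 P1=NH1 P2=NH1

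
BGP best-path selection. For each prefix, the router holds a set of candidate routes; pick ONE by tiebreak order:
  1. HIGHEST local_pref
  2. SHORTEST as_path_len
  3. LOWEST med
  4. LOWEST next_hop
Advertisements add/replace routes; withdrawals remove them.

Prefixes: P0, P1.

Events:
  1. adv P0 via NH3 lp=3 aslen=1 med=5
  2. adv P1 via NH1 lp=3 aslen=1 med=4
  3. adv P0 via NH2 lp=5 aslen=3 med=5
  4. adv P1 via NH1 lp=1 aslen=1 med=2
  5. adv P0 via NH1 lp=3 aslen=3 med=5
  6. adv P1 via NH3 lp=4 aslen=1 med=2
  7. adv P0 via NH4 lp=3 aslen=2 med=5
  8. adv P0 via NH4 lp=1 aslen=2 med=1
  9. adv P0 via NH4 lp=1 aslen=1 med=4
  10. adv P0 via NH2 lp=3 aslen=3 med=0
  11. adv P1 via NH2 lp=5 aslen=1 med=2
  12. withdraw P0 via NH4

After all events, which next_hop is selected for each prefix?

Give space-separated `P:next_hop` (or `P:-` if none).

Op 1: best P0=NH3 P1=-
Op 2: best P0=NH3 P1=NH1
Op 3: best P0=NH2 P1=NH1
Op 4: best P0=NH2 P1=NH1
Op 5: best P0=NH2 P1=NH1
Op 6: best P0=NH2 P1=NH3
Op 7: best P0=NH2 P1=NH3
Op 8: best P0=NH2 P1=NH3
Op 9: best P0=NH2 P1=NH3
Op 10: best P0=NH3 P1=NH3
Op 11: best P0=NH3 P1=NH2
Op 12: best P0=NH3 P1=NH2

Answer: P0:NH3 P1:NH2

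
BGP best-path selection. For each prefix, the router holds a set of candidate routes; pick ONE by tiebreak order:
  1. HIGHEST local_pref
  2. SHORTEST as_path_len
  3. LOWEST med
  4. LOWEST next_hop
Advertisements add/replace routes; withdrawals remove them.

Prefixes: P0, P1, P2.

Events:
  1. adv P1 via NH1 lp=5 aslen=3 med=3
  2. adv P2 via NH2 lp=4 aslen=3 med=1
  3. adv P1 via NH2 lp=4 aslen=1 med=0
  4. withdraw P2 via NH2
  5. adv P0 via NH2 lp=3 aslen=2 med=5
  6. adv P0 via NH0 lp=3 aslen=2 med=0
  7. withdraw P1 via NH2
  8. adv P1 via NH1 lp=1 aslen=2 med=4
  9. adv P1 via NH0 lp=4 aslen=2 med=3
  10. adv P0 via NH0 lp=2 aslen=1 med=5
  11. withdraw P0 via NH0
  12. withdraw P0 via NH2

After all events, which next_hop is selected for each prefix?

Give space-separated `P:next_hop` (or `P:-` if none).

Answer: P0:- P1:NH0 P2:-

Derivation:
Op 1: best P0=- P1=NH1 P2=-
Op 2: best P0=- P1=NH1 P2=NH2
Op 3: best P0=- P1=NH1 P2=NH2
Op 4: best P0=- P1=NH1 P2=-
Op 5: best P0=NH2 P1=NH1 P2=-
Op 6: best P0=NH0 P1=NH1 P2=-
Op 7: best P0=NH0 P1=NH1 P2=-
Op 8: best P0=NH0 P1=NH1 P2=-
Op 9: best P0=NH0 P1=NH0 P2=-
Op 10: best P0=NH2 P1=NH0 P2=-
Op 11: best P0=NH2 P1=NH0 P2=-
Op 12: best P0=- P1=NH0 P2=-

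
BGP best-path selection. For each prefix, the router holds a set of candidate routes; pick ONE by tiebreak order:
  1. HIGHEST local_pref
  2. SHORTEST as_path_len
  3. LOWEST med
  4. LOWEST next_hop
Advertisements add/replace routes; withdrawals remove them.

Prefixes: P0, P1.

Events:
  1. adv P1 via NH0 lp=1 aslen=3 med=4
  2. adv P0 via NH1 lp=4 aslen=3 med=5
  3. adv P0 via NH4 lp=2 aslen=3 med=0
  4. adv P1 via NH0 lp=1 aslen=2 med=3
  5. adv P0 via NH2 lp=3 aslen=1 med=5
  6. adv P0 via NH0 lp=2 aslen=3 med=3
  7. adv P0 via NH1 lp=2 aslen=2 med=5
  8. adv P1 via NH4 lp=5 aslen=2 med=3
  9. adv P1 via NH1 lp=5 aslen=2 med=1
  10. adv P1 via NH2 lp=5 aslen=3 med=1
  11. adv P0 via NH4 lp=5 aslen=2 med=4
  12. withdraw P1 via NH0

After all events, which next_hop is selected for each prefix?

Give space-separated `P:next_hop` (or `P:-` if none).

Op 1: best P0=- P1=NH0
Op 2: best P0=NH1 P1=NH0
Op 3: best P0=NH1 P1=NH0
Op 4: best P0=NH1 P1=NH0
Op 5: best P0=NH1 P1=NH0
Op 6: best P0=NH1 P1=NH0
Op 7: best P0=NH2 P1=NH0
Op 8: best P0=NH2 P1=NH4
Op 9: best P0=NH2 P1=NH1
Op 10: best P0=NH2 P1=NH1
Op 11: best P0=NH4 P1=NH1
Op 12: best P0=NH4 P1=NH1

Answer: P0:NH4 P1:NH1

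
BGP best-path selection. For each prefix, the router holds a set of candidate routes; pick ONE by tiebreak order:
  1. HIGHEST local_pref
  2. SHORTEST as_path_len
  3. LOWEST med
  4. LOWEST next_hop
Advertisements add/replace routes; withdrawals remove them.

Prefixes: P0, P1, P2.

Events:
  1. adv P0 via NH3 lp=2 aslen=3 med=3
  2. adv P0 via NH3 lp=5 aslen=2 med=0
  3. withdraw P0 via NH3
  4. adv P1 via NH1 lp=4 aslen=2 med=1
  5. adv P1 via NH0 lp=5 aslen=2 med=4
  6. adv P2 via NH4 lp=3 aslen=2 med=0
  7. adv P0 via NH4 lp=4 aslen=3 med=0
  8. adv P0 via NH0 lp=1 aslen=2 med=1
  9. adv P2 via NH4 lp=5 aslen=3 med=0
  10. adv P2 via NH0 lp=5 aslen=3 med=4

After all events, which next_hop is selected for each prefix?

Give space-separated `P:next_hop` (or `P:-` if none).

Op 1: best P0=NH3 P1=- P2=-
Op 2: best P0=NH3 P1=- P2=-
Op 3: best P0=- P1=- P2=-
Op 4: best P0=- P1=NH1 P2=-
Op 5: best P0=- P1=NH0 P2=-
Op 6: best P0=- P1=NH0 P2=NH4
Op 7: best P0=NH4 P1=NH0 P2=NH4
Op 8: best P0=NH4 P1=NH0 P2=NH4
Op 9: best P0=NH4 P1=NH0 P2=NH4
Op 10: best P0=NH4 P1=NH0 P2=NH4

Answer: P0:NH4 P1:NH0 P2:NH4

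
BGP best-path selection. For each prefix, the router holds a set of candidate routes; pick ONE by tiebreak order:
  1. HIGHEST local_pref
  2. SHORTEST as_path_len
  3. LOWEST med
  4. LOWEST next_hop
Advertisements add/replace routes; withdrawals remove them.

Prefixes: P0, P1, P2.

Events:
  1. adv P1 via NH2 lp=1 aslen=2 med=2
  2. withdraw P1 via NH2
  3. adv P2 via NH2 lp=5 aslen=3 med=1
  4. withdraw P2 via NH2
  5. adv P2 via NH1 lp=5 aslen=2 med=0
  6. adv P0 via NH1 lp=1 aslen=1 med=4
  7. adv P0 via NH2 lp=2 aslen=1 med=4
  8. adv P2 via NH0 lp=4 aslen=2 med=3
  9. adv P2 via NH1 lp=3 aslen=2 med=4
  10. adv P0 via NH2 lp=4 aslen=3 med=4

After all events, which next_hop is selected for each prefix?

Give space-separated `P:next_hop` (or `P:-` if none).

Op 1: best P0=- P1=NH2 P2=-
Op 2: best P0=- P1=- P2=-
Op 3: best P0=- P1=- P2=NH2
Op 4: best P0=- P1=- P2=-
Op 5: best P0=- P1=- P2=NH1
Op 6: best P0=NH1 P1=- P2=NH1
Op 7: best P0=NH2 P1=- P2=NH1
Op 8: best P0=NH2 P1=- P2=NH1
Op 9: best P0=NH2 P1=- P2=NH0
Op 10: best P0=NH2 P1=- P2=NH0

Answer: P0:NH2 P1:- P2:NH0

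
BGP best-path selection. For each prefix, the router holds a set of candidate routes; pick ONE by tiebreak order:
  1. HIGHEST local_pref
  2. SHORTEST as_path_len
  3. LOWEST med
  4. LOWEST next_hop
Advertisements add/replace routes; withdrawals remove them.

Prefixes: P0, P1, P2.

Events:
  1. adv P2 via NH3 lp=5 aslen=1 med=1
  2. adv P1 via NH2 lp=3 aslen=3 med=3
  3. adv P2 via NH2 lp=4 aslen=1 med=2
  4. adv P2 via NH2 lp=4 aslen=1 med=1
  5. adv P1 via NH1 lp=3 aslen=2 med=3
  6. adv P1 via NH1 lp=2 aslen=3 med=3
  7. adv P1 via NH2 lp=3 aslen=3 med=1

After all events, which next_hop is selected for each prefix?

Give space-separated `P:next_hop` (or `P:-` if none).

Answer: P0:- P1:NH2 P2:NH3

Derivation:
Op 1: best P0=- P1=- P2=NH3
Op 2: best P0=- P1=NH2 P2=NH3
Op 3: best P0=- P1=NH2 P2=NH3
Op 4: best P0=- P1=NH2 P2=NH3
Op 5: best P0=- P1=NH1 P2=NH3
Op 6: best P0=- P1=NH2 P2=NH3
Op 7: best P0=- P1=NH2 P2=NH3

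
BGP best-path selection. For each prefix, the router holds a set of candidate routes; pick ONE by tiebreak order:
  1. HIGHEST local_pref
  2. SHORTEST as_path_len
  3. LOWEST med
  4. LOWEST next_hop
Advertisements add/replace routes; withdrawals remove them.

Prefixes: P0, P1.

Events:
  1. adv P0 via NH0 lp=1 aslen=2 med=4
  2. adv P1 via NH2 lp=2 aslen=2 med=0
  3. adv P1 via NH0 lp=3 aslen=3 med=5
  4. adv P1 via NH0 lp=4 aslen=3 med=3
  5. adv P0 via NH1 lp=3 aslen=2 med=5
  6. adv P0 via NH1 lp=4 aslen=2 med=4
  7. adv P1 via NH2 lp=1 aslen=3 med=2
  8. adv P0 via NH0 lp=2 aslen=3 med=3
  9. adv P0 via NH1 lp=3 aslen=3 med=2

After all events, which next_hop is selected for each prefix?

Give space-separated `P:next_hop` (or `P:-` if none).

Op 1: best P0=NH0 P1=-
Op 2: best P0=NH0 P1=NH2
Op 3: best P0=NH0 P1=NH0
Op 4: best P0=NH0 P1=NH0
Op 5: best P0=NH1 P1=NH0
Op 6: best P0=NH1 P1=NH0
Op 7: best P0=NH1 P1=NH0
Op 8: best P0=NH1 P1=NH0
Op 9: best P0=NH1 P1=NH0

Answer: P0:NH1 P1:NH0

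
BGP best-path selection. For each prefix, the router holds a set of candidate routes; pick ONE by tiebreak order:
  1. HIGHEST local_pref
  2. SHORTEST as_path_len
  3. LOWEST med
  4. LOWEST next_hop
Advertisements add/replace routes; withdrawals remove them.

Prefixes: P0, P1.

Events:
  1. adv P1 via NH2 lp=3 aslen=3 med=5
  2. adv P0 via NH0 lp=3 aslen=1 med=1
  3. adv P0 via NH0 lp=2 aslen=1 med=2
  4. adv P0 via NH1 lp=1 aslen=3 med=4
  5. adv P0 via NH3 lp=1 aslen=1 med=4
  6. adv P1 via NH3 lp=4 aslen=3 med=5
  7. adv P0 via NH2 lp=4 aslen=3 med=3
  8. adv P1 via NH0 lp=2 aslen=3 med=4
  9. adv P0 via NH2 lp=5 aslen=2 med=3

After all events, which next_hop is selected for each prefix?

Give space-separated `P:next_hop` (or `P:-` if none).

Answer: P0:NH2 P1:NH3

Derivation:
Op 1: best P0=- P1=NH2
Op 2: best P0=NH0 P1=NH2
Op 3: best P0=NH0 P1=NH2
Op 4: best P0=NH0 P1=NH2
Op 5: best P0=NH0 P1=NH2
Op 6: best P0=NH0 P1=NH3
Op 7: best P0=NH2 P1=NH3
Op 8: best P0=NH2 P1=NH3
Op 9: best P0=NH2 P1=NH3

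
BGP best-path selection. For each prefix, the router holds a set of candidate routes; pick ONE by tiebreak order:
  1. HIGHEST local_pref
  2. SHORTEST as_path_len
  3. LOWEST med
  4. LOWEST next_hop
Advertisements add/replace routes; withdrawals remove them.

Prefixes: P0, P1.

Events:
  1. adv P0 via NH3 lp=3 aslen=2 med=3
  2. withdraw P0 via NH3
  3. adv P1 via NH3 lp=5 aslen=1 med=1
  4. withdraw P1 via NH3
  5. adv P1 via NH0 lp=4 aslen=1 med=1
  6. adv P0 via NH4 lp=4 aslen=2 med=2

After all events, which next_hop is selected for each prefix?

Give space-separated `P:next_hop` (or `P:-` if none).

Answer: P0:NH4 P1:NH0

Derivation:
Op 1: best P0=NH3 P1=-
Op 2: best P0=- P1=-
Op 3: best P0=- P1=NH3
Op 4: best P0=- P1=-
Op 5: best P0=- P1=NH0
Op 6: best P0=NH4 P1=NH0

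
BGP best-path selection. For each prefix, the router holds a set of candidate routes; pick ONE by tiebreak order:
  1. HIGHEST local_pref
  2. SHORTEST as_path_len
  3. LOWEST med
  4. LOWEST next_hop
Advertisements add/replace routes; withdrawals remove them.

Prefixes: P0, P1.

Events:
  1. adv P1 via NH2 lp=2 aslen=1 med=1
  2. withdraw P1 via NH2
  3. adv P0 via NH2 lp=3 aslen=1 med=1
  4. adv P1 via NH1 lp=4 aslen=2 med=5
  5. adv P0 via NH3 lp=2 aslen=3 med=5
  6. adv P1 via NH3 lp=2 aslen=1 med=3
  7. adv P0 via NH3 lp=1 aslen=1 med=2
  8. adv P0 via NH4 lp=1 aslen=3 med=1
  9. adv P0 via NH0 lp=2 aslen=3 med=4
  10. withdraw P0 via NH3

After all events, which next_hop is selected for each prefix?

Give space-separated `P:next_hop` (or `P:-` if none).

Answer: P0:NH2 P1:NH1

Derivation:
Op 1: best P0=- P1=NH2
Op 2: best P0=- P1=-
Op 3: best P0=NH2 P1=-
Op 4: best P0=NH2 P1=NH1
Op 5: best P0=NH2 P1=NH1
Op 6: best P0=NH2 P1=NH1
Op 7: best P0=NH2 P1=NH1
Op 8: best P0=NH2 P1=NH1
Op 9: best P0=NH2 P1=NH1
Op 10: best P0=NH2 P1=NH1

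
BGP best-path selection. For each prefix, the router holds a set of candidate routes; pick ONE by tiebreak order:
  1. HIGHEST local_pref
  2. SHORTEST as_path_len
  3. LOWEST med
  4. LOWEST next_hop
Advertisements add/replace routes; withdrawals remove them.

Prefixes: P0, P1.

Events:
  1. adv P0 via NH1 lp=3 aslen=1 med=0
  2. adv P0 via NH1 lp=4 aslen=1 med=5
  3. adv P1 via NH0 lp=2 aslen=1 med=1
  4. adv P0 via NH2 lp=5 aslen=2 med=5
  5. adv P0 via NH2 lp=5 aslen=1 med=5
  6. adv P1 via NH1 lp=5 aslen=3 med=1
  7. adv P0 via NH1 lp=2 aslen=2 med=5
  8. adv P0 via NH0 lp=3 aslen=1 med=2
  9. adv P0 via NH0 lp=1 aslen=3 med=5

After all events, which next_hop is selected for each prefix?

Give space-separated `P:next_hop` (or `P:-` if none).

Op 1: best P0=NH1 P1=-
Op 2: best P0=NH1 P1=-
Op 3: best P0=NH1 P1=NH0
Op 4: best P0=NH2 P1=NH0
Op 5: best P0=NH2 P1=NH0
Op 6: best P0=NH2 P1=NH1
Op 7: best P0=NH2 P1=NH1
Op 8: best P0=NH2 P1=NH1
Op 9: best P0=NH2 P1=NH1

Answer: P0:NH2 P1:NH1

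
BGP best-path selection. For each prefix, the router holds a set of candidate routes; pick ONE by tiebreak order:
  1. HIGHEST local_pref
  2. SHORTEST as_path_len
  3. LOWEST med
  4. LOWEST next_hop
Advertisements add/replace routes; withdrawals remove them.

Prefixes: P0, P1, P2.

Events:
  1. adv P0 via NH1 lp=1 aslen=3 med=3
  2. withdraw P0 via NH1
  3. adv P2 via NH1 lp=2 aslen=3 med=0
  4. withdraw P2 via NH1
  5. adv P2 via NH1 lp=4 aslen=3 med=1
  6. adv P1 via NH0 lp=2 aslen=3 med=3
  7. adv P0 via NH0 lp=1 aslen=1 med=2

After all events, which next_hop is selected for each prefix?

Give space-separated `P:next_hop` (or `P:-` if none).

Op 1: best P0=NH1 P1=- P2=-
Op 2: best P0=- P1=- P2=-
Op 3: best P0=- P1=- P2=NH1
Op 4: best P0=- P1=- P2=-
Op 5: best P0=- P1=- P2=NH1
Op 6: best P0=- P1=NH0 P2=NH1
Op 7: best P0=NH0 P1=NH0 P2=NH1

Answer: P0:NH0 P1:NH0 P2:NH1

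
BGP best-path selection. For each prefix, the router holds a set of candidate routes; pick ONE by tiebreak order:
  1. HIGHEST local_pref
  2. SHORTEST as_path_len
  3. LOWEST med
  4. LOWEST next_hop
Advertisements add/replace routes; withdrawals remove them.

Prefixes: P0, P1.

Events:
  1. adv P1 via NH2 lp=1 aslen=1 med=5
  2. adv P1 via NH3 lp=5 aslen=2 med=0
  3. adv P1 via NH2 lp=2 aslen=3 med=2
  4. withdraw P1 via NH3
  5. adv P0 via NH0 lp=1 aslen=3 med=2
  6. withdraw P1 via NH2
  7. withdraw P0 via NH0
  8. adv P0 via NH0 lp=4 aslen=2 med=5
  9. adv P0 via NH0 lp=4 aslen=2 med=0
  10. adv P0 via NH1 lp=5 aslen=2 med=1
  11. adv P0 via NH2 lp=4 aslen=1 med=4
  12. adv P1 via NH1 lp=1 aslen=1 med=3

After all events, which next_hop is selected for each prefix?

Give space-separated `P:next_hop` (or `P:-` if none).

Op 1: best P0=- P1=NH2
Op 2: best P0=- P1=NH3
Op 3: best P0=- P1=NH3
Op 4: best P0=- P1=NH2
Op 5: best P0=NH0 P1=NH2
Op 6: best P0=NH0 P1=-
Op 7: best P0=- P1=-
Op 8: best P0=NH0 P1=-
Op 9: best P0=NH0 P1=-
Op 10: best P0=NH1 P1=-
Op 11: best P0=NH1 P1=-
Op 12: best P0=NH1 P1=NH1

Answer: P0:NH1 P1:NH1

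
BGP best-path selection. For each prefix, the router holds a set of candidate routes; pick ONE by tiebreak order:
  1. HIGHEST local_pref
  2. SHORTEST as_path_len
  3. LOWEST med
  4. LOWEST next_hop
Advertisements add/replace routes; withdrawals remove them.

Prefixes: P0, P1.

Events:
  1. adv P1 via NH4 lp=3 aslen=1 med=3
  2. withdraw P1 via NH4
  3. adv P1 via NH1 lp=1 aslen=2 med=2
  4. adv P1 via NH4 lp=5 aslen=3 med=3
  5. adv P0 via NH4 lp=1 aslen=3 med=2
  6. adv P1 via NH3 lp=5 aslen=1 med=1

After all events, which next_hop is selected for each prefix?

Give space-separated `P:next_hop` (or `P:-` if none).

Op 1: best P0=- P1=NH4
Op 2: best P0=- P1=-
Op 3: best P0=- P1=NH1
Op 4: best P0=- P1=NH4
Op 5: best P0=NH4 P1=NH4
Op 6: best P0=NH4 P1=NH3

Answer: P0:NH4 P1:NH3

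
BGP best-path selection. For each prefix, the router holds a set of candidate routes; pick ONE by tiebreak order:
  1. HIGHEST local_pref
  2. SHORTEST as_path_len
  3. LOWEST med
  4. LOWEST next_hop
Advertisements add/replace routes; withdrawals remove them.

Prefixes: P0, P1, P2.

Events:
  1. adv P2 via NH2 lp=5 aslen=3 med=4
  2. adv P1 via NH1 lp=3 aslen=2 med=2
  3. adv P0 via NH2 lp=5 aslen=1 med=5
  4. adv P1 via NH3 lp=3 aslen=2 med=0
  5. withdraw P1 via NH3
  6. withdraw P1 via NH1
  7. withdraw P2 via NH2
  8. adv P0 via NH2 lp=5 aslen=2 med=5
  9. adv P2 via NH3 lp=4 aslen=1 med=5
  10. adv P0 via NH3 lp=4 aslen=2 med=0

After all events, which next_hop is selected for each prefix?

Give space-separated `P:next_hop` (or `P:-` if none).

Answer: P0:NH2 P1:- P2:NH3

Derivation:
Op 1: best P0=- P1=- P2=NH2
Op 2: best P0=- P1=NH1 P2=NH2
Op 3: best P0=NH2 P1=NH1 P2=NH2
Op 4: best P0=NH2 P1=NH3 P2=NH2
Op 5: best P0=NH2 P1=NH1 P2=NH2
Op 6: best P0=NH2 P1=- P2=NH2
Op 7: best P0=NH2 P1=- P2=-
Op 8: best P0=NH2 P1=- P2=-
Op 9: best P0=NH2 P1=- P2=NH3
Op 10: best P0=NH2 P1=- P2=NH3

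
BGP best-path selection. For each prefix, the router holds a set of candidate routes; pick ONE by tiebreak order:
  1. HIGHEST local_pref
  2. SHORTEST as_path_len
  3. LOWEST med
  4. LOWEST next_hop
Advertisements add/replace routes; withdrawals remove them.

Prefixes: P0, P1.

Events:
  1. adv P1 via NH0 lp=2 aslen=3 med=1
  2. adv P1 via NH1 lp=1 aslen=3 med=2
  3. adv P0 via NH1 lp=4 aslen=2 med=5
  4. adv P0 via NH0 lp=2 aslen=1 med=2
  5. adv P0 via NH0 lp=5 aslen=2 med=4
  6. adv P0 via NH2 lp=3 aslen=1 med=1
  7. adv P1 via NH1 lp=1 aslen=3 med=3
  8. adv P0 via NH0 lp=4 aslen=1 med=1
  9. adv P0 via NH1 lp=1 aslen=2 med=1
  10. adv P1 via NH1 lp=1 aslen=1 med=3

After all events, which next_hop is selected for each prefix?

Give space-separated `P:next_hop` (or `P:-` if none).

Op 1: best P0=- P1=NH0
Op 2: best P0=- P1=NH0
Op 3: best P0=NH1 P1=NH0
Op 4: best P0=NH1 P1=NH0
Op 5: best P0=NH0 P1=NH0
Op 6: best P0=NH0 P1=NH0
Op 7: best P0=NH0 P1=NH0
Op 8: best P0=NH0 P1=NH0
Op 9: best P0=NH0 P1=NH0
Op 10: best P0=NH0 P1=NH0

Answer: P0:NH0 P1:NH0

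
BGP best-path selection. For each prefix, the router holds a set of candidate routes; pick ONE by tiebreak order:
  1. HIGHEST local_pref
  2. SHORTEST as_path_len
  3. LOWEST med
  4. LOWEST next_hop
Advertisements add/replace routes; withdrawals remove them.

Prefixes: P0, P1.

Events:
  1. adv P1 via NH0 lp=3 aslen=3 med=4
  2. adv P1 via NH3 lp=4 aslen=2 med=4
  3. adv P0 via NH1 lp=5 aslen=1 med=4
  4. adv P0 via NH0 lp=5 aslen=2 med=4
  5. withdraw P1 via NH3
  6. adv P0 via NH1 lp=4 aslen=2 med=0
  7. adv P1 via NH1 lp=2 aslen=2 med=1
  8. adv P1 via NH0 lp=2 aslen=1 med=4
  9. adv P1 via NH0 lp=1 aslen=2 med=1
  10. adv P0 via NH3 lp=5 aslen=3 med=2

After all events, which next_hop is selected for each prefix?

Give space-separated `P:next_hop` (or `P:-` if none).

Answer: P0:NH0 P1:NH1

Derivation:
Op 1: best P0=- P1=NH0
Op 2: best P0=- P1=NH3
Op 3: best P0=NH1 P1=NH3
Op 4: best P0=NH1 P1=NH3
Op 5: best P0=NH1 P1=NH0
Op 6: best P0=NH0 P1=NH0
Op 7: best P0=NH0 P1=NH0
Op 8: best P0=NH0 P1=NH0
Op 9: best P0=NH0 P1=NH1
Op 10: best P0=NH0 P1=NH1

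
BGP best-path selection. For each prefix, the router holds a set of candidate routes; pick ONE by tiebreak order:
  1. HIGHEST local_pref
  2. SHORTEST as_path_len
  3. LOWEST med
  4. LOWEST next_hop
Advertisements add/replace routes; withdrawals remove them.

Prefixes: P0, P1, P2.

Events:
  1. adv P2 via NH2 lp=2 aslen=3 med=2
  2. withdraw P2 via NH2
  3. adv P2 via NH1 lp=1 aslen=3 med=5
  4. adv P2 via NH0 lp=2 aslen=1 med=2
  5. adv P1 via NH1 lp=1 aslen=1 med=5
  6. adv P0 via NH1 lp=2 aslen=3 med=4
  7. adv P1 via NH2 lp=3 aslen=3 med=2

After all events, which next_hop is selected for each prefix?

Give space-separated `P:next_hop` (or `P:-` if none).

Answer: P0:NH1 P1:NH2 P2:NH0

Derivation:
Op 1: best P0=- P1=- P2=NH2
Op 2: best P0=- P1=- P2=-
Op 3: best P0=- P1=- P2=NH1
Op 4: best P0=- P1=- P2=NH0
Op 5: best P0=- P1=NH1 P2=NH0
Op 6: best P0=NH1 P1=NH1 P2=NH0
Op 7: best P0=NH1 P1=NH2 P2=NH0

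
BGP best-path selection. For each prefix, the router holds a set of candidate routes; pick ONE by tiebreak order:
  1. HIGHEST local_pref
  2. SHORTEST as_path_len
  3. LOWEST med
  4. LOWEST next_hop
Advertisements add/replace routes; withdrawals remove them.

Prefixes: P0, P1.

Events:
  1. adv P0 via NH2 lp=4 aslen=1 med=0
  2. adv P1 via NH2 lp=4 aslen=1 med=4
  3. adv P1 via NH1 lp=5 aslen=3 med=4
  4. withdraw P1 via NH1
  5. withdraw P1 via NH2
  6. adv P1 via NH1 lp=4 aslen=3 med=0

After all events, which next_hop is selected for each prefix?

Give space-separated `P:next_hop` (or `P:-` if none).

Op 1: best P0=NH2 P1=-
Op 2: best P0=NH2 P1=NH2
Op 3: best P0=NH2 P1=NH1
Op 4: best P0=NH2 P1=NH2
Op 5: best P0=NH2 P1=-
Op 6: best P0=NH2 P1=NH1

Answer: P0:NH2 P1:NH1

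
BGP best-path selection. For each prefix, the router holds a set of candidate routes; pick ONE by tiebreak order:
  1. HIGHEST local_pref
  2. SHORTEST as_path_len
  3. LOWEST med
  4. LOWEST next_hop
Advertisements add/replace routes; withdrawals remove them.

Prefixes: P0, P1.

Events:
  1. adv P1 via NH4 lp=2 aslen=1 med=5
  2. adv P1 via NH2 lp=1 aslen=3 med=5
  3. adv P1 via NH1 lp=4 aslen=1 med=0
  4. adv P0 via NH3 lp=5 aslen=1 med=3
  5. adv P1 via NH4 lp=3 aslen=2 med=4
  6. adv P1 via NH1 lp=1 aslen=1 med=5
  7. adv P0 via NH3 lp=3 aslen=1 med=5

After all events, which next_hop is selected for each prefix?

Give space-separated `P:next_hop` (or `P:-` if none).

Answer: P0:NH3 P1:NH4

Derivation:
Op 1: best P0=- P1=NH4
Op 2: best P0=- P1=NH4
Op 3: best P0=- P1=NH1
Op 4: best P0=NH3 P1=NH1
Op 5: best P0=NH3 P1=NH1
Op 6: best P0=NH3 P1=NH4
Op 7: best P0=NH3 P1=NH4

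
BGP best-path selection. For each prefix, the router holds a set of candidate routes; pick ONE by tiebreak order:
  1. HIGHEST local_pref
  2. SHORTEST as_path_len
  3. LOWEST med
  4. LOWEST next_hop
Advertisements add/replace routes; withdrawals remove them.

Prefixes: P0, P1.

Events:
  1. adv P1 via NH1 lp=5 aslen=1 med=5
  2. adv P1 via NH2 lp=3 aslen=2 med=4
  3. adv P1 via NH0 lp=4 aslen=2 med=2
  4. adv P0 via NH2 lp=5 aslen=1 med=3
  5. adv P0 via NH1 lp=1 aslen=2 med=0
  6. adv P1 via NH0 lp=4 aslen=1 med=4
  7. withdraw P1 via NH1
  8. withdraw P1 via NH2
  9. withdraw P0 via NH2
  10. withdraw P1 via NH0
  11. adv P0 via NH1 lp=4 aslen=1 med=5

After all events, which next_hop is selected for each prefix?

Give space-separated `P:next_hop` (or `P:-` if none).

Op 1: best P0=- P1=NH1
Op 2: best P0=- P1=NH1
Op 3: best P0=- P1=NH1
Op 4: best P0=NH2 P1=NH1
Op 5: best P0=NH2 P1=NH1
Op 6: best P0=NH2 P1=NH1
Op 7: best P0=NH2 P1=NH0
Op 8: best P0=NH2 P1=NH0
Op 9: best P0=NH1 P1=NH0
Op 10: best P0=NH1 P1=-
Op 11: best P0=NH1 P1=-

Answer: P0:NH1 P1:-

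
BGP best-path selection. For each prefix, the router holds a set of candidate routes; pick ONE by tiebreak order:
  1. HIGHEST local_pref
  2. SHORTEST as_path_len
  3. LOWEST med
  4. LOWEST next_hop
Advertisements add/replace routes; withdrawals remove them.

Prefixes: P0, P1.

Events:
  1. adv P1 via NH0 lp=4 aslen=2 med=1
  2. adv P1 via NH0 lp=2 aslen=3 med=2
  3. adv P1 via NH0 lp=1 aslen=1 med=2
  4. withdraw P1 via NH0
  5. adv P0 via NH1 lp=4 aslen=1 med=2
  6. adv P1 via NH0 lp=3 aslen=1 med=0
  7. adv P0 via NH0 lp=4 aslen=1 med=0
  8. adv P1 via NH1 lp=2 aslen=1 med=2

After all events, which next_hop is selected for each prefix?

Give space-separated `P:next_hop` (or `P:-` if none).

Op 1: best P0=- P1=NH0
Op 2: best P0=- P1=NH0
Op 3: best P0=- P1=NH0
Op 4: best P0=- P1=-
Op 5: best P0=NH1 P1=-
Op 6: best P0=NH1 P1=NH0
Op 7: best P0=NH0 P1=NH0
Op 8: best P0=NH0 P1=NH0

Answer: P0:NH0 P1:NH0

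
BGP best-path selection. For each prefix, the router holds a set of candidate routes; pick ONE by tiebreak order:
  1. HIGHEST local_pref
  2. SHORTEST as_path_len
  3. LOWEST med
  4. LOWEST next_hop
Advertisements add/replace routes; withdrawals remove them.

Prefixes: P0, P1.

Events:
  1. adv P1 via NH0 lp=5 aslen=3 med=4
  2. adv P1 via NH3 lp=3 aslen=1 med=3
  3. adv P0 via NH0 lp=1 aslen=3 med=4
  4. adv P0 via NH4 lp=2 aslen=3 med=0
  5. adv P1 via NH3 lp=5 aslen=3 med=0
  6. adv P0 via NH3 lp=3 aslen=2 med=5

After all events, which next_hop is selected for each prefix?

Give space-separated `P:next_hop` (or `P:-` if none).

Op 1: best P0=- P1=NH0
Op 2: best P0=- P1=NH0
Op 3: best P0=NH0 P1=NH0
Op 4: best P0=NH4 P1=NH0
Op 5: best P0=NH4 P1=NH3
Op 6: best P0=NH3 P1=NH3

Answer: P0:NH3 P1:NH3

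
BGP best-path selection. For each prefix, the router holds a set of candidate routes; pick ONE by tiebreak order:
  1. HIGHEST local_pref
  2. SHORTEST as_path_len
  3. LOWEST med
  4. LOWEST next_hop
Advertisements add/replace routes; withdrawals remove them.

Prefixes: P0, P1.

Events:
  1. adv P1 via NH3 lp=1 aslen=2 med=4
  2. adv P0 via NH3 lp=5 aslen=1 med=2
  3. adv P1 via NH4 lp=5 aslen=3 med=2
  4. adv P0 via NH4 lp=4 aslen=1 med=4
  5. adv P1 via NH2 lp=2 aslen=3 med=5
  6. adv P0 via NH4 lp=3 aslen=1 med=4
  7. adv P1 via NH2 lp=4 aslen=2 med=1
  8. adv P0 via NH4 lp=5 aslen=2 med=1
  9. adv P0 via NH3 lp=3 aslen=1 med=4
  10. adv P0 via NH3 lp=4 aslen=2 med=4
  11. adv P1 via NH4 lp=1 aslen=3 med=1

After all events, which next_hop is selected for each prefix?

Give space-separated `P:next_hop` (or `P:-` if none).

Answer: P0:NH4 P1:NH2

Derivation:
Op 1: best P0=- P1=NH3
Op 2: best P0=NH3 P1=NH3
Op 3: best P0=NH3 P1=NH4
Op 4: best P0=NH3 P1=NH4
Op 5: best P0=NH3 P1=NH4
Op 6: best P0=NH3 P1=NH4
Op 7: best P0=NH3 P1=NH4
Op 8: best P0=NH3 P1=NH4
Op 9: best P0=NH4 P1=NH4
Op 10: best P0=NH4 P1=NH4
Op 11: best P0=NH4 P1=NH2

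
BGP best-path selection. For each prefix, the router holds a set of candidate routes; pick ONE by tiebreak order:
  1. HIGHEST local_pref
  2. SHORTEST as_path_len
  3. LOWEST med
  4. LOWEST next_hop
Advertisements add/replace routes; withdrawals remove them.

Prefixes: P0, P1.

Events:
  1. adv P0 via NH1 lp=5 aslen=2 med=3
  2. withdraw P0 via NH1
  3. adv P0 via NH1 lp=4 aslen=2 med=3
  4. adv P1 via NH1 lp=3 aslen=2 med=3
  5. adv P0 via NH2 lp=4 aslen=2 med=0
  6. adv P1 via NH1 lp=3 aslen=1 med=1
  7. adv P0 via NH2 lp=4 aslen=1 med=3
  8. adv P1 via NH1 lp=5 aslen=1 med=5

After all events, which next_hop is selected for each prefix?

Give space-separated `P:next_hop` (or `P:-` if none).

Op 1: best P0=NH1 P1=-
Op 2: best P0=- P1=-
Op 3: best P0=NH1 P1=-
Op 4: best P0=NH1 P1=NH1
Op 5: best P0=NH2 P1=NH1
Op 6: best P0=NH2 P1=NH1
Op 7: best P0=NH2 P1=NH1
Op 8: best P0=NH2 P1=NH1

Answer: P0:NH2 P1:NH1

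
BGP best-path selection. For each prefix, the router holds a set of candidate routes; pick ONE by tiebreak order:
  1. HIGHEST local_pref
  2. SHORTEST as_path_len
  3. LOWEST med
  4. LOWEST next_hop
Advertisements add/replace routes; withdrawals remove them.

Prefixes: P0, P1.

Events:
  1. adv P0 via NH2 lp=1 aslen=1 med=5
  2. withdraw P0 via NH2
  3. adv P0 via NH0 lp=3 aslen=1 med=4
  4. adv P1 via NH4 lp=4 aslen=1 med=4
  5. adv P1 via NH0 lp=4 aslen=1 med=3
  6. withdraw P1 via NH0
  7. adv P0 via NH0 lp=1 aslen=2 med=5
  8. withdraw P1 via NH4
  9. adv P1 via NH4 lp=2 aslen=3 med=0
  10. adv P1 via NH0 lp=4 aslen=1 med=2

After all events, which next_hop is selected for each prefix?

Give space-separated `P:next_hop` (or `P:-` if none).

Answer: P0:NH0 P1:NH0

Derivation:
Op 1: best P0=NH2 P1=-
Op 2: best P0=- P1=-
Op 3: best P0=NH0 P1=-
Op 4: best P0=NH0 P1=NH4
Op 5: best P0=NH0 P1=NH0
Op 6: best P0=NH0 P1=NH4
Op 7: best P0=NH0 P1=NH4
Op 8: best P0=NH0 P1=-
Op 9: best P0=NH0 P1=NH4
Op 10: best P0=NH0 P1=NH0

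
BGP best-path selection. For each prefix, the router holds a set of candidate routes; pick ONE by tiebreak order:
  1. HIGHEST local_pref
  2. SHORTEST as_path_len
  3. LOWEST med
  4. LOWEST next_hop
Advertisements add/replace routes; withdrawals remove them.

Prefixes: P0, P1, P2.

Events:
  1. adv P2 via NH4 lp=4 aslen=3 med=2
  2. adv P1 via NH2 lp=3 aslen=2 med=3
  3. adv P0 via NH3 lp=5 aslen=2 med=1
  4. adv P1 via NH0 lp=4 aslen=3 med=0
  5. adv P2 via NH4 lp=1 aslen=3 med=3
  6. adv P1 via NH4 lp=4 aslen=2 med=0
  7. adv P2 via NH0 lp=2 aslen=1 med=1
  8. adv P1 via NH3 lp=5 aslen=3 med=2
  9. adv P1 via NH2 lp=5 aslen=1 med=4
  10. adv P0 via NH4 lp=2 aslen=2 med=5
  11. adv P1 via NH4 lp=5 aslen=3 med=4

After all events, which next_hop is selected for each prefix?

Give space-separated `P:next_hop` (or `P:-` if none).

Answer: P0:NH3 P1:NH2 P2:NH0

Derivation:
Op 1: best P0=- P1=- P2=NH4
Op 2: best P0=- P1=NH2 P2=NH4
Op 3: best P0=NH3 P1=NH2 P2=NH4
Op 4: best P0=NH3 P1=NH0 P2=NH4
Op 5: best P0=NH3 P1=NH0 P2=NH4
Op 6: best P0=NH3 P1=NH4 P2=NH4
Op 7: best P0=NH3 P1=NH4 P2=NH0
Op 8: best P0=NH3 P1=NH3 P2=NH0
Op 9: best P0=NH3 P1=NH2 P2=NH0
Op 10: best P0=NH3 P1=NH2 P2=NH0
Op 11: best P0=NH3 P1=NH2 P2=NH0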